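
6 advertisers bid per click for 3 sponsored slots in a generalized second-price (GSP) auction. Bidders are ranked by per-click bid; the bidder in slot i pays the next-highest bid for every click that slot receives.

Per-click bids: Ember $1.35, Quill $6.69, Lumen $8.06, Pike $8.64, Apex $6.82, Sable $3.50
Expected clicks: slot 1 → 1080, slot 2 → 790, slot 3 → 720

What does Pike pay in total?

Pike pays $8704.80

Per-click bids in order: $8.64 (Pike) > $8.06 (Lumen) > $6.82 (Apex) > $6.69 (Quill) > …
Pike holds slot 1 → pays next bid $8.06 × 1080 clicks = $8704.80.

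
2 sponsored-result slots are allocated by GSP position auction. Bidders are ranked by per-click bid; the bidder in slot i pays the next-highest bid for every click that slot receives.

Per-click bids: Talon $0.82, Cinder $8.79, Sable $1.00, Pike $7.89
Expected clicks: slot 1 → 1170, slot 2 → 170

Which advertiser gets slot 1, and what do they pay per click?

Per-click bids in order: $8.79 (Cinder) > $7.89 (Pike) > $1.00 (Sable) > …
Slot 1 goes to the first-ranked bidder, Cinder, who pays the next bid down: $7.89/click.

Cinder; $7.89 per click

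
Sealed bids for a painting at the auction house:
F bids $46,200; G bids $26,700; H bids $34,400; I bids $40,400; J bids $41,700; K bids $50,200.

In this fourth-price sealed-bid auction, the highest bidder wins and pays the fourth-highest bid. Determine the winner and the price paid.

Sorting bids: 50,200 (K) > 46,200 (F) > 41,700 (J) > 40,400 (I) > 34,400 (H) > 26,700 (G)
K is highest; pays the fourth-highest bid, $40,400.

K pays $40,400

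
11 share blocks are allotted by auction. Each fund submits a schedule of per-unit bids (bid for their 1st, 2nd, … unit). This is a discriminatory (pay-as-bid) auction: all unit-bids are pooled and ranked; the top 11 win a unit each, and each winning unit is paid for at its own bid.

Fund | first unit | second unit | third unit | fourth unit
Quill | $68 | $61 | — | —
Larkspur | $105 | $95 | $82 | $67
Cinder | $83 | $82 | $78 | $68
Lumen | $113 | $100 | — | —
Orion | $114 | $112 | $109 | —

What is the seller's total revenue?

Total revenue: $1,073

Merging the schedules and taking the best 11: 114 (Orion-1), 113 (Lumen-1), 112 (Orion-2), 109 (Orion-3), 105 (Larkspur-1), 100 (Lumen-2), 95 (Larkspur-2), 83 (Cinder-1), 82 (Larkspur-3), 82 (Cinder-2), 78 (Cinder-3)
Next rejected bid: $68 (not a price — pay-as-bid).
Each winning unit pays its own bid.
Revenue = 114 + 113 + 112 + 109 + 105 + 100 + 95 + 83 + 82 + 82 + 78 = $1,073.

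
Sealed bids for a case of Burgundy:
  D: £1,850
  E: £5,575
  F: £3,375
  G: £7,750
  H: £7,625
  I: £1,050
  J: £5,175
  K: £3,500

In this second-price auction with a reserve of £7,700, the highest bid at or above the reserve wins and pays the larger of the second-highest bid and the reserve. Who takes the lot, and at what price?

G pays £7,700

Rule: the highest bid at or above the reserve wins and pays the larger of the second-highest bid and the reserve.
Bids in order: 7,750 (G) > 7,625 (H) > 5,575 (E) > 5,175 (J) > 3,500 (K) > 3,375 (F) > …
Highest eligible bid: G at £7,750.
Second-highest bid £7,625 is below the reserve £7,700, so the reserve binds → payment £7,700.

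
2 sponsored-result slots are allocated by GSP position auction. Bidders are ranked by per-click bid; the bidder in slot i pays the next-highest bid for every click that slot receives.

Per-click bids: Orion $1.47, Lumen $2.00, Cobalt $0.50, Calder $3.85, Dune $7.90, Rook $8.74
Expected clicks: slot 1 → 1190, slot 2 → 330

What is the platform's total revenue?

Sorting advertisers: $8.74 (Rook) > $7.90 (Dune) > $3.85 (Calder) > …
Slot 1: Rook pays $7.90 × 1190 = $9401.00
Slot 2: Dune pays $3.85 × 330 = $1270.50
Total = $10671.50

Total revenue: $10671.50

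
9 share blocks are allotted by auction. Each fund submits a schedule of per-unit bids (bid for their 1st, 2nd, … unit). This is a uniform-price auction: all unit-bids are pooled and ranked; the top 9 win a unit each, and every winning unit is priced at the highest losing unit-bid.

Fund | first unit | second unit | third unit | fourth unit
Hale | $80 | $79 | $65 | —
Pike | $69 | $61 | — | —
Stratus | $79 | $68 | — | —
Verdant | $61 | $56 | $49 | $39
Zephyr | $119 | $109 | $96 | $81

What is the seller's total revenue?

Total revenue: $585

All unit-bids, highest first — top 9: 119 (Zephyr-1), 109 (Zephyr-2), 96 (Zephyr-3), 81 (Zephyr-4), 80 (Hale-1), 79 (Hale-2), 79 (Stratus-1), 69 (Pike-1), 68 (Stratus-2)
The (k+1)-th unit-bid is $65.
Allocation: Hale 2, Pike 1, Stratus 2, Zephyr 4. Every unit priced at $65.
Revenue = 9 × 65 = $585.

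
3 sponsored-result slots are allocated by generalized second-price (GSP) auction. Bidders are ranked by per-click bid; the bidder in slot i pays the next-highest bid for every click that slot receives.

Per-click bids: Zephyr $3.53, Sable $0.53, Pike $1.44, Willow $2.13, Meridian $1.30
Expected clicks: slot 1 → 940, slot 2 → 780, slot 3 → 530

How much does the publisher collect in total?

Sorting advertisers: $3.53 (Zephyr) > $2.13 (Willow) > $1.44 (Pike) > $1.30 (Meridian) > …
Slot 1: Zephyr pays $2.13 × 940 = $2002.20
Slot 2: Willow pays $1.44 × 780 = $1123.20
Slot 3: Pike pays $1.30 × 530 = $689.00
Total = $3814.40

Total revenue: $3814.40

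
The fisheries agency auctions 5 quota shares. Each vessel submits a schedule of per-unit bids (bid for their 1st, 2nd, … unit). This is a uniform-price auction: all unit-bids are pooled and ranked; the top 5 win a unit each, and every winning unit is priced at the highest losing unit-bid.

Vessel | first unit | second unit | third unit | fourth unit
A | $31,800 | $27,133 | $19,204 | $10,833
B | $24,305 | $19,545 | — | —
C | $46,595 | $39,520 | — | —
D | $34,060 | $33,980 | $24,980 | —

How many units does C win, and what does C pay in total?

Pooled unit-bids ranked (top 5): 46,595 (C-1), 39,520 (C-2), 34,060 (D-1), 33,980 (D-2), 31,800 (A-1)
The (k+1)-th unit-bid is $27,133.
C wins 2 unit(s) at $27,133 each.

C: 2 units, pays $54,266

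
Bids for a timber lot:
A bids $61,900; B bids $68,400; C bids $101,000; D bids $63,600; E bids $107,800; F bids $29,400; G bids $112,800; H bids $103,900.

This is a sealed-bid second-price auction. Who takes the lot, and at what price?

G pays $107,800

Bids in order: 112,800 (G) > 107,800 (E) > 103,900 (H) > 101,000 (C) > 68,400 (B) > 63,600 (D) > …
G is highest; pays the second-highest bid, $107,800.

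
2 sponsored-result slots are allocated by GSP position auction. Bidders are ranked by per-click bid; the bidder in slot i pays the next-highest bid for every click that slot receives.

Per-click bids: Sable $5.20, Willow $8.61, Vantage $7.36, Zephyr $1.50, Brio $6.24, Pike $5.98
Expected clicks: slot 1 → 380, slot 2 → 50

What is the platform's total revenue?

Per-click bids in order: $8.61 (Willow) > $7.36 (Vantage) > $6.24 (Brio) > …
Slot 1: Willow pays $7.36 × 380 = $2796.80
Slot 2: Vantage pays $6.24 × 50 = $312.00
Total = $3108.80

Total revenue: $3108.80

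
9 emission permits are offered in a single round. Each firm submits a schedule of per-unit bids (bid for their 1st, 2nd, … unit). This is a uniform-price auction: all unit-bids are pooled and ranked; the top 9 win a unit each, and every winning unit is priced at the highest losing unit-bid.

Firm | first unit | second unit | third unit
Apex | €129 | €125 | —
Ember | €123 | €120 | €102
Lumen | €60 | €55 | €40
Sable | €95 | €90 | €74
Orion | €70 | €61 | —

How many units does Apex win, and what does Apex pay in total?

Pooled unit-bids ranked (top 9): 129 (Apex-1), 125 (Apex-2), 123 (Ember-1), 120 (Ember-2), 102 (Ember-3), 95 (Sable-1), 90 (Sable-2), 74 (Sable-3), 70 (Orion-1)
First bid not allocated: €61.
Apex wins 2 unit(s) at €61 each.

Apex: 2 units, pays €122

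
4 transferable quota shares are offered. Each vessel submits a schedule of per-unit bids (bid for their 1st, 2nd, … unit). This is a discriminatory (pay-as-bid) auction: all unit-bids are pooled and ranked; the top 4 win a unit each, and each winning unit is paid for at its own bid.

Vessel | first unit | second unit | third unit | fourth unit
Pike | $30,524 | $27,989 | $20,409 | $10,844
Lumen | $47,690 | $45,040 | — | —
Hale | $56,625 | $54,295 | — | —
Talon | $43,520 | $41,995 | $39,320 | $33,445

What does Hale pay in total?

All unit-bids, highest first — top 4: 56,625 (Hale-1), 54,295 (Hale-2), 47,690 (Lumen-1), 45,040 (Lumen-2)
Next rejected bid: $43,520 (not a price — pay-as-bid).
Hale's winning unit-bids: 56,625 + 54,295 = $110,920.

Hale pays $110,920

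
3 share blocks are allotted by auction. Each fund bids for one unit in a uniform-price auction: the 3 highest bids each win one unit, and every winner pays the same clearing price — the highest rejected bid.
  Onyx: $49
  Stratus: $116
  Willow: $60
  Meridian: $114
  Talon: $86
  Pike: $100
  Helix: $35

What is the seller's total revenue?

Ordering the bids: 116 (Stratus), 114 (Meridian), 100 (Pike), 86 (Talon), 60 (Willow), …
Top 3: Stratus, Meridian, Pike.
Clearing price = highest rejected bid = $86.
Total revenue = 3 × $86 = $258.

Total revenue: $258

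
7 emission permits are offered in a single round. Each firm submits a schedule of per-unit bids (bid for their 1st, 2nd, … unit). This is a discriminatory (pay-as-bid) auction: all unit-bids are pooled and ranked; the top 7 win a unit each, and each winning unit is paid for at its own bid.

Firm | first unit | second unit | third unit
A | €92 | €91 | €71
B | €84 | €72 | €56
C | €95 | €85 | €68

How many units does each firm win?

All unit-bids, highest first — top 7: 95 (C-1), 92 (A-1), 91 (A-2), 85 (C-2), 84 (B-1), 72 (B-2), 71 (A-3)
Next rejected bid: €68 (not a price — pay-as-bid).
Allocation: A 3, B 2, C 2.

A 3, B 2, C 2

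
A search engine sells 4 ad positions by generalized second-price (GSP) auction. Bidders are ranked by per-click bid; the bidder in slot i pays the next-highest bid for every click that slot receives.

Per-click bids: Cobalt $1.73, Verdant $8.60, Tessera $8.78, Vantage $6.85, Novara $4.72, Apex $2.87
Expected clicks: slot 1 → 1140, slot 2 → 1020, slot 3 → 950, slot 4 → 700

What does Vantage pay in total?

Sorting advertisers: $8.78 (Tessera) > $8.60 (Verdant) > $6.85 (Vantage) > $4.72 (Novara) > $2.87 (Apex) > …
Vantage holds slot 3 → pays next bid $4.72 × 950 clicks = $4484.00.

Vantage pays $4484.00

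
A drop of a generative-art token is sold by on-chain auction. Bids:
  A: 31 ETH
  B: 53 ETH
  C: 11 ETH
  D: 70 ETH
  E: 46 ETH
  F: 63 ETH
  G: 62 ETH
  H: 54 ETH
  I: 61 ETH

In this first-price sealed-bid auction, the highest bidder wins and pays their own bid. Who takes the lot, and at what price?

Bids in order: 70 (D) > 63 (F) > 62 (G) > 61 (I) > 54 (H) > 53 (B) > …
D has the highest bid and pays exactly that: 70 ETH.

D pays 70 ETH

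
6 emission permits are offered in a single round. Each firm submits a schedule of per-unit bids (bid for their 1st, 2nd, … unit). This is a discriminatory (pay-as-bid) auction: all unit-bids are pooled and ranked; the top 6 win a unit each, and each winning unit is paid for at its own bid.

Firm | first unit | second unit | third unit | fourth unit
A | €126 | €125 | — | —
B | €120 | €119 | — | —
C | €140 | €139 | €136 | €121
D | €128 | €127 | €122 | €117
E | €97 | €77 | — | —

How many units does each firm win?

A 1, C 3, D 2

Pooled unit-bids ranked (top 6): 140 (C-1), 139 (C-2), 136 (C-3), 128 (D-1), 127 (D-2), 126 (A-1)
Next rejected bid: €125 (not a price — pay-as-bid).
Allocation: A 1, C 3, D 2.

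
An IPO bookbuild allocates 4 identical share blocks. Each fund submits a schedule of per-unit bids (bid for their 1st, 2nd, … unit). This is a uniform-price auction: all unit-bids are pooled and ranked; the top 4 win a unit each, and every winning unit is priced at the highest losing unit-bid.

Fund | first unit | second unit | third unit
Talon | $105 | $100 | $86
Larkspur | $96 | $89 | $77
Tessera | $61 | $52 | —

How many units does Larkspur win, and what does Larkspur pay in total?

Larkspur: 2 units, pays $172

Pooled unit-bids ranked (top 4): 105 (Talon-1), 100 (Talon-2), 96 (Larkspur-1), 89 (Larkspur-2)
The (k+1)-th unit-bid is $86.
Larkspur wins 2 unit(s) at $86 each.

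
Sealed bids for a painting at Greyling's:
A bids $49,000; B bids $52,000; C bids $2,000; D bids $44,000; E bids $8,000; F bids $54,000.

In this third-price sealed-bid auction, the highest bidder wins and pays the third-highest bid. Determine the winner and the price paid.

F pays $49,000

Third-price sealed-bid auction: the highest bidder wins and pays the third-highest bid.
Sorting bids: 54,000 (F) > 52,000 (B) > 49,000 (A) > 44,000 (D) > 8,000 (E) > 2,000 (C)
F wins; payment is bid #3 in the ranking = $49,000.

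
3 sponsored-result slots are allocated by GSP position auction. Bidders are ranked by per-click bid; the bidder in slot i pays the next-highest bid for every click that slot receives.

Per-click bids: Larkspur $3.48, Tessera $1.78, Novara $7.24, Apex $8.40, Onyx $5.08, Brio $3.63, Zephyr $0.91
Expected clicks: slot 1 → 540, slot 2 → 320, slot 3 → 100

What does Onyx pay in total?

Ranked by bid: $8.40 (Apex) > $7.24 (Novara) > $5.08 (Onyx) > $3.63 (Brio) > …
Onyx holds slot 3 → pays next bid $3.63 × 100 clicks = $363.00.

Onyx pays $363.00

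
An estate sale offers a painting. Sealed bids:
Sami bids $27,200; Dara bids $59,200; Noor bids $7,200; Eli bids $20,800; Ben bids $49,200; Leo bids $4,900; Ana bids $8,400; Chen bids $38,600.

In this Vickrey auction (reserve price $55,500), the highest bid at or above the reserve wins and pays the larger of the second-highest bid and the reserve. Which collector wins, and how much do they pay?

Dara pays $55,500

Vickrey auction (reserve price $55,500): the highest bid at or above the reserve wins and pays the larger of the second-highest bid and the reserve.
Bids ranked: 59,200 (Dara) > 49,200 (Ben) > 38,600 (Chen) > 27,200 (Sami) > 20,800 (Eli) > 8,400 (Ana) > …
Dara has the top bid at or above the reserve ($59,200).
Second-highest bid $49,200 is below the reserve $55,500, so the reserve binds → payment $55,500.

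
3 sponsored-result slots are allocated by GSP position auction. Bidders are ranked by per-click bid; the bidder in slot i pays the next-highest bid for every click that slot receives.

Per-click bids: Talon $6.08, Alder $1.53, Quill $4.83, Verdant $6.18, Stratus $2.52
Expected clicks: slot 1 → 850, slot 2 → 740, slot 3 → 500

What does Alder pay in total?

Alder pays $0.00

Sorting advertisers: $6.18 (Verdant) > $6.08 (Talon) > $4.83 (Quill) > $2.52 (Stratus) > …
Alder ranks below slot 3 → no slot, pays nothing.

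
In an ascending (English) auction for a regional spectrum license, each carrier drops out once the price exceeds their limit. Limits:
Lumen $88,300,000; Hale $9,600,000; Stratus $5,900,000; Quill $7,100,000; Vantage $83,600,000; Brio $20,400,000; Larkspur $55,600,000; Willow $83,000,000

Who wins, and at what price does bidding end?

Rule: the price rises until one bidder remains; the winner pays the price at which the last rival dropped out.
Limits ranked: 88,300,000 (Lumen) > 83,600,000 (Vantage) > 83,000,000 (Willow) > 55,600,000 (Larkspur) > 20,400,000 (Brio) > 9,600,000 (Hale) > …
Vantage is the last rival to drop out, at $83,600,000; Lumen remains and wins at that price.

Lumen wins at $83,600,000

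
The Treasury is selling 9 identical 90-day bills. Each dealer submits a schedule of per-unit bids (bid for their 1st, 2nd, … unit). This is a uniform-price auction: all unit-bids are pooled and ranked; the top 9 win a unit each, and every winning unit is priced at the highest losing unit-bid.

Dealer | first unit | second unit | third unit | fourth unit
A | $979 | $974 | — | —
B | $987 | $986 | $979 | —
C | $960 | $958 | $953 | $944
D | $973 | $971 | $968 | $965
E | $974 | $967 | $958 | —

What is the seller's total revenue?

All unit-bids, highest first — top 9: 987 (B-1), 986 (B-2), 979 (A-1), 979 (B-3), 974 (A-2), 974 (E-1), 973 (D-1), 971 (D-2), 968 (D-3)
First bid not allocated: $967.
Allocation: A 2, B 3, D 3, E 1. Every unit priced at $967.
Revenue = 9 × 967 = $8,703.

Total revenue: $8,703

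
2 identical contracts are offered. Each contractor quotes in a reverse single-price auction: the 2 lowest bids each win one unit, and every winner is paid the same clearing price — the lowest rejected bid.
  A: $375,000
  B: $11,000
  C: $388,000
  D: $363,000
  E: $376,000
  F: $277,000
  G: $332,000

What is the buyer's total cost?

Ordering the bids: 11,000 (B), 277,000 (F), 332,000 (G), 363,000 (D), …
The 2 lowest are B, F.
First losing bid is G's $332,000, which sets the uniform price.
Total cost = 2 × $332,000 = $664,000.

Total cost: $664,000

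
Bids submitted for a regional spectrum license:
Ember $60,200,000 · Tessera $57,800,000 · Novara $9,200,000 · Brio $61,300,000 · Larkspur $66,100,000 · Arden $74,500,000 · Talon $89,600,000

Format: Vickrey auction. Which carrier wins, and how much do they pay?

Bids ranked: 89,600,000 (Talon) > 74,500,000 (Arden) > 66,100,000 (Larkspur) > 61,300,000 (Brio) > 60,200,000 (Ember) > 57,800,000 (Tessera) > …
Talon is highest; pays the second-highest bid, $74,500,000.

Talon pays $74,500,000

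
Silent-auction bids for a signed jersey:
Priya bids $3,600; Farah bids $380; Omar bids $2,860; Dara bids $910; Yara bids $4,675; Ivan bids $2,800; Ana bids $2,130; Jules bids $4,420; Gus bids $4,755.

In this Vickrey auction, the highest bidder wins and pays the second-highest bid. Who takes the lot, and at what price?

Gus pays $4,675

Bids in order: 4,755 (Gus) > 4,675 (Yara) > 4,420 (Jules) > 3,600 (Priya) > 2,860 (Omar) > 2,800 (Ivan) > …
Gus is highest; pays the second-highest bid, $4,675.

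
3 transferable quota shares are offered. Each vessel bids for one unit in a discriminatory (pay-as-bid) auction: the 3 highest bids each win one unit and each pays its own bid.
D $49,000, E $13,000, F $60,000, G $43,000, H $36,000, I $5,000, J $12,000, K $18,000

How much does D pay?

Bids ranked high→low: 60,000 (F), 49,000 (D), 43,000 (G), 36,000 (H), 18,000 (K), …
Winners (3 units): F, D, G.
D wins → own bid $49,000.

D pays $49,000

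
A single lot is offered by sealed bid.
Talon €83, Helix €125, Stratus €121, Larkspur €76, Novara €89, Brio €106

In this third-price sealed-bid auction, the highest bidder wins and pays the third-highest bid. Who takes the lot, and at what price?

Bids in order: 125 (Helix) > 121 (Stratus) > 106 (Brio) > 89 (Novara) > 83 (Talon) > 76 (Larkspur)
Helix wins; payment is bid #3 in the ranking = €106.

Helix pays €106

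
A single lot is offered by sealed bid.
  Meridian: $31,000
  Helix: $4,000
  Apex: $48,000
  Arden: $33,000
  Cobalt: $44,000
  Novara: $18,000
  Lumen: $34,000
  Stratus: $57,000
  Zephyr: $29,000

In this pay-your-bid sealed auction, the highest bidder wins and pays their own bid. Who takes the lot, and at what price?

Stratus pays $57,000

Rule: the highest bidder wins and pays their own bid.
Bids ranked: 57,000 (Stratus) > 48,000 (Apex) > 44,000 (Cobalt) > 34,000 (Lumen) > 33,000 (Arden) > 31,000 (Meridian) > …
First-price: Stratus pays what they bid, $57,000.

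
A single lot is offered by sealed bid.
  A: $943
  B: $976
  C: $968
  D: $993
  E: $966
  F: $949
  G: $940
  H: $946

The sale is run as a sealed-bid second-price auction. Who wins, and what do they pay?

Bids in order: 993 (D) > 976 (B) > 968 (C) > 966 (E) > 949 (F) > 946 (H) > …
D is highest; pays the second-highest bid, $976.

D pays $976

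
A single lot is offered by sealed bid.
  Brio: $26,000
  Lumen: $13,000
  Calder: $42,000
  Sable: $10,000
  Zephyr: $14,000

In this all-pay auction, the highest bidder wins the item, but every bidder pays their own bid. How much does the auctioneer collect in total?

All-pay auction: the highest bidder wins the item, but every bidder pays their own bid.
Sorting bids: 42,000 (Calder) > 26,000 (Brio) > 14,000 (Zephyr) > 13,000 (Lumen) > 10,000 (Sable)
Calder wins with the top bid; all bids are sunk regardless.
Every bidder forfeits their bid regardless of winning.
Revenue = 26,000 + 13,000 + 42,000 + 10,000 + 14,000 = $105,000.

Total revenue: $105,000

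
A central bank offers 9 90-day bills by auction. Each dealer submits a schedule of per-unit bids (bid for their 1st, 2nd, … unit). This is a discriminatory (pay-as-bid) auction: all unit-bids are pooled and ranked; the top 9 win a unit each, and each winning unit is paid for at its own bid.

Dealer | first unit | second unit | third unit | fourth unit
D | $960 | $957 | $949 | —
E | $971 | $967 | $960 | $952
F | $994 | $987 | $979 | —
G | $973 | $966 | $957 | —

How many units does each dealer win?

D 1, E 3, F 3, G 2

Merging the schedules and taking the best 9: 994 (F-1), 987 (F-2), 979 (F-3), 973 (G-1), 971 (E-1), 967 (E-2), 966 (G-2), 960 (D-1), 960 (E-3)
Next rejected bid: $957 (not a price — pay-as-bid).
Allocation: D 1, E 3, F 3, G 2.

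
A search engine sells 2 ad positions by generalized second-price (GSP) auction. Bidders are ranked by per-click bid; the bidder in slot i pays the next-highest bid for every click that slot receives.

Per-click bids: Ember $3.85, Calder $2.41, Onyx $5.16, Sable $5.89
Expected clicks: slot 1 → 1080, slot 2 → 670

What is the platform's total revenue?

Total revenue: $8152.30

Per-click bids in order: $5.89 (Sable) > $5.16 (Onyx) > $3.85 (Ember) > …
Slot 1: Sable pays $5.16 × 1080 = $5572.80
Slot 2: Onyx pays $3.85 × 670 = $2579.50
Total = $8152.30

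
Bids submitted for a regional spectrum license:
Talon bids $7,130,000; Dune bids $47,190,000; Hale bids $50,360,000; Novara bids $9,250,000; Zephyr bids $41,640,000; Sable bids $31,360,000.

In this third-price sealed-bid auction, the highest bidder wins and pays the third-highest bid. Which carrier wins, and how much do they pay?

Third-price sealed-bid auction: the highest bidder wins and pays the third-highest bid.
Bids ranked: 50,360,000 (Hale) > 47,190,000 (Dune) > 41,640,000 (Zephyr) > 31,360,000 (Sable) > 9,250,000 (Novara) > 7,130,000 (Talon)
Hale is highest; pays the third-highest bid, $41,640,000.

Hale pays $41,640,000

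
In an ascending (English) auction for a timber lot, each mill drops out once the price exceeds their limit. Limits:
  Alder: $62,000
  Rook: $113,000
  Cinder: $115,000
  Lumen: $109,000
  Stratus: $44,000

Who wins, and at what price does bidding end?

Limits in order: 115,000 (Cinder) > 113,000 (Rook) > 109,000 (Lumen) > 62,000 (Alder) > 44,000 (Stratus)
Rook is the last rival to drop out, at $113,000; Cinder remains and wins at that price.

Cinder wins at $113,000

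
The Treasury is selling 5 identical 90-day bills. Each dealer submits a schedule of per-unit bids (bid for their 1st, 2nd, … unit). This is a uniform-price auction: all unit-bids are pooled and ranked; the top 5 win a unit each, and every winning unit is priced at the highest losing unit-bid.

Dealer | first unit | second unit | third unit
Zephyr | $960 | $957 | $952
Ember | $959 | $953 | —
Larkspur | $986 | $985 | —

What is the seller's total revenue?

Merging the schedules and taking the best 5: 986 (Larkspur-1), 985 (Larkspur-2), 960 (Zephyr-1), 959 (Ember-1), 957 (Zephyr-2)
First bid not allocated: $953.
Allocation: Ember 1, Larkspur 2, Zephyr 2. Every unit priced at $953.
Revenue = 5 × 953 = $4,765.

Total revenue: $4,765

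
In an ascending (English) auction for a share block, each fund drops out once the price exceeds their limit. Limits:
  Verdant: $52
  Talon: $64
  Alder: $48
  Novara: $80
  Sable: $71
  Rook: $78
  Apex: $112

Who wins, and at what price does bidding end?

Apex wins at $80

Open ascending-bid auction: the price rises until one bidder remains; the winner pays the price at which the last rival dropped out.
Limits ranked: 112 (Apex) > 80 (Novara) > 78 (Rook) > 71 (Sable) > 64 (Talon) > 52 (Verdant) > …
Once the price passes $80, only Apex is left; the hammer falls at Novara's limit of $80.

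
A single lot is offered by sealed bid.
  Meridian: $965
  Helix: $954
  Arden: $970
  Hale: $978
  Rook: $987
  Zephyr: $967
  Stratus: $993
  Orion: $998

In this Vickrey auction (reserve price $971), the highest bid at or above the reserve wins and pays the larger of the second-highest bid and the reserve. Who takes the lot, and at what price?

Orion pays $993

Sorting bids: 998 (Orion) > 993 (Stratus) > 987 (Rook) > 978 (Hale) > 970 (Arden) > 967 (Zephyr) > …
Orion has the top bid at or above the reserve ($998).
max(second-highest $993, reserve $971) = $993; the reserve does not bind.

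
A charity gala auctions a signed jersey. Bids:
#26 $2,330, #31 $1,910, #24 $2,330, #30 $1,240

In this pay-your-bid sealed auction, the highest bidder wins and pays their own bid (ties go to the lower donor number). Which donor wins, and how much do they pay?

Rule: the highest bidder wins and pays their own bid.
Sorting bids: 2,330 (#24) > 2,330 (#26) > 1,910 (#31) > 1,240 (#30)
Tie at $2,330 → #24 wins by tie-break.
#24 has the highest bid and pays exactly that: $2,330.

#24 pays $2,330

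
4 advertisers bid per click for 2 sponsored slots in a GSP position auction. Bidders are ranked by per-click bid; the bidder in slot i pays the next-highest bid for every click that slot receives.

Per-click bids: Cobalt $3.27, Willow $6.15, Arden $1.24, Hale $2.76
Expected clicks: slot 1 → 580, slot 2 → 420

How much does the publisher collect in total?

Total revenue: $3055.80

Sorting advertisers: $6.15 (Willow) > $3.27 (Cobalt) > $2.76 (Hale) > …
Slot 1: Willow pays $3.27 × 580 = $1896.60
Slot 2: Cobalt pays $2.76 × 420 = $1159.20
Total = $3055.80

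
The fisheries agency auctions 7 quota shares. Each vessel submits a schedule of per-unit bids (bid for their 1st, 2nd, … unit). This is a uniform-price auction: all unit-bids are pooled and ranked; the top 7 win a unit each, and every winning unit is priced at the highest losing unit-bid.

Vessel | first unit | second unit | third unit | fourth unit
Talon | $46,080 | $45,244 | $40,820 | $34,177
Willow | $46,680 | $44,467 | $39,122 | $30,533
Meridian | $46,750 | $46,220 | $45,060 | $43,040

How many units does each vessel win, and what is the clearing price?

Meridian 3, Talon 2, Willow 2; clearing price $43,040

Pooled unit-bids ranked (top 7): 46,750 (Meridian-1), 46,680 (Willow-1), 46,220 (Meridian-2), 46,080 (Talon-1), 45,244 (Talon-2), 45,060 (Meridian-3), 44,467 (Willow-2)
Highest rejected unit-bid = $43,040.
Allocation: Meridian 3, Talon 2, Willow 2.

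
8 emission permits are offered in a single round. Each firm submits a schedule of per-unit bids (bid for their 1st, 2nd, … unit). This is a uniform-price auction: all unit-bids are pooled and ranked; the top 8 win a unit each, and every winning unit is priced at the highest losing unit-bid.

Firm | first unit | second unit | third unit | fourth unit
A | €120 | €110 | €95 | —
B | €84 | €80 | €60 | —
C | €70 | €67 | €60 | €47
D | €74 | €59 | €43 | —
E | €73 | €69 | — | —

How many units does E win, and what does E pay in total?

E: 1 unit, pays €69

Pooled unit-bids ranked (top 8): 120 (A-1), 110 (A-2), 95 (A-3), 84 (B-1), 80 (B-2), 74 (D-1), 73 (E-1), 70 (C-1)
Highest rejected unit-bid = €69.
E wins 1 unit(s) at €69 each.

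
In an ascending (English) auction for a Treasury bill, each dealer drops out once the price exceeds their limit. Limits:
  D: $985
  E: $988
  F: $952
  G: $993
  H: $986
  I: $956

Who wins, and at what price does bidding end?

Sorting limits: 993 (G) > 988 (E) > 986 (H) > 985 (D) > 956 (I) > 952 (F)
E is the last rival to drop out, at $988; G remains and wins at that price.

G wins at $988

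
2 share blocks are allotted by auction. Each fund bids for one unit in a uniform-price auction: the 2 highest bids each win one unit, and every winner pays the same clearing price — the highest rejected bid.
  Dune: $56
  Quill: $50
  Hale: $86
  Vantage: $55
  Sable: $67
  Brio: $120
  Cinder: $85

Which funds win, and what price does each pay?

Brio, Hale; each pays $85

Ordering the bids: 120 (Brio), 86 (Hale), 85 (Cinder), 67 (Sable), …
The 2 highest are Brio, Hale.
Clearing price = highest rejected bid = $85.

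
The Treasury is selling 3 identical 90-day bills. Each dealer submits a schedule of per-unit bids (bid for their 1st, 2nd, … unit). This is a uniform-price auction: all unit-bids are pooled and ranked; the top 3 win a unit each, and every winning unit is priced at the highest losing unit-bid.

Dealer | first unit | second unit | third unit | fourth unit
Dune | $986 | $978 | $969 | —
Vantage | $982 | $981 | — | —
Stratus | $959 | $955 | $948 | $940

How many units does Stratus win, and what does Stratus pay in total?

Merging the schedules and taking the best 3: 986 (Dune-1), 982 (Vantage-1), 981 (Vantage-2)
First bid not allocated: $978.
Stratus wins 0 unit(s) at $978 each.

Stratus: 0 units, pays $0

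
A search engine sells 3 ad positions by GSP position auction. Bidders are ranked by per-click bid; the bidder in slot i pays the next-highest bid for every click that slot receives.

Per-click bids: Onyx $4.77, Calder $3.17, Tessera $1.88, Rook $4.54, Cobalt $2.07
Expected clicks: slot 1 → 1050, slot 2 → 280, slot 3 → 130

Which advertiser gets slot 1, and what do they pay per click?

Per-click bids in order: $4.77 (Onyx) > $4.54 (Rook) > $3.17 (Calder) > $2.07 (Cobalt) > …
Slot 1 goes to the first-ranked bidder, Onyx, who pays the next bid down: $4.54/click.

Onyx; $4.54 per click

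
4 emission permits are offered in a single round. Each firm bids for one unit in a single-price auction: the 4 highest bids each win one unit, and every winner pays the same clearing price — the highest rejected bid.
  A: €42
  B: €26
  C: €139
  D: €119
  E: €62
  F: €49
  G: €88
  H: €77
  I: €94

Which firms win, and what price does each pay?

Bids ranked high→low: 139 (C), 119 (D), 94 (I), 88 (G), 77 (H), 62 (E), …
Winners (4 units): C, D, I, G.
Clearing price = highest rejected bid = €77.

C, D, I, G; each pays €77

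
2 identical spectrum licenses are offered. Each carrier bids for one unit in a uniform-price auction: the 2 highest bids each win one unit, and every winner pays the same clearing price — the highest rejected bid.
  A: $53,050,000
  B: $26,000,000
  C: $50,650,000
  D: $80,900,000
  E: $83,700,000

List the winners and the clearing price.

Ordering the bids: 83,700,000 (E), 80,900,000 (D), 53,050,000 (A), 50,650,000 (C), …
The 2 highest are E, D.
Highest unsuccessful bid: $53,050,000 → clearing price.

E, D; each pays $53,050,000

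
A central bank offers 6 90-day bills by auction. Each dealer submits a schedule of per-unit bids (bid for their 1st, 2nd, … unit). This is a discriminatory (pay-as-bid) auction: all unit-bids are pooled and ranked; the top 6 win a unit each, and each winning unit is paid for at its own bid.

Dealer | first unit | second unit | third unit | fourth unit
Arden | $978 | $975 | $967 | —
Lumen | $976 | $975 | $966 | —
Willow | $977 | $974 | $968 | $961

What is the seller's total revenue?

All unit-bids, highest first — top 6: 978 (Arden-1), 977 (Willow-1), 976 (Lumen-1), 975 (Arden-2), 975 (Lumen-2), 974 (Willow-2)
Next rejected bid: $968 (not a price — pay-as-bid).
Each winning unit pays its own bid.
Revenue = 978 + 977 + 976 + 975 + 975 + 974 = $5,855.

Total revenue: $5,855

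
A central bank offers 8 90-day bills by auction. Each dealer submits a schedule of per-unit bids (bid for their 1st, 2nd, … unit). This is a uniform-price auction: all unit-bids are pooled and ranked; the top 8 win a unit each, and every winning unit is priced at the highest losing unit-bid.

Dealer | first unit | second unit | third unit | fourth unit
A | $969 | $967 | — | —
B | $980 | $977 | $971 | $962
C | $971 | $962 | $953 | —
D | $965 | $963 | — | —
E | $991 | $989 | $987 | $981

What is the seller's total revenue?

Total revenue: $7,752

All unit-bids, highest first — top 8: 991 (E-1), 989 (E-2), 987 (E-3), 981 (E-4), 980 (B-1), 977 (B-2), 971 (B-3), 971 (C-1)
Highest rejected unit-bid = $969.
Allocation: B 3, C 1, E 4. Every unit priced at $969.
Revenue = 8 × 969 = $7,752.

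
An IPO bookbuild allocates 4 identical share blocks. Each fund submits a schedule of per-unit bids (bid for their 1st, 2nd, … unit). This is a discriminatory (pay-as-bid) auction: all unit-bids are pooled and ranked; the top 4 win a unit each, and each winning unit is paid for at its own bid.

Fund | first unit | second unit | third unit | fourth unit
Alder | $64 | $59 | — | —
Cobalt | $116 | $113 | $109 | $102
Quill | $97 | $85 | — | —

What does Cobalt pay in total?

Cobalt pays $440

Pooled unit-bids ranked (top 4): 116 (Cobalt-1), 113 (Cobalt-2), 109 (Cobalt-3), 102 (Cobalt-4)
Next rejected bid: $97 (not a price — pay-as-bid).
Cobalt's winning unit-bids: 116 + 113 + 109 + 102 = $440.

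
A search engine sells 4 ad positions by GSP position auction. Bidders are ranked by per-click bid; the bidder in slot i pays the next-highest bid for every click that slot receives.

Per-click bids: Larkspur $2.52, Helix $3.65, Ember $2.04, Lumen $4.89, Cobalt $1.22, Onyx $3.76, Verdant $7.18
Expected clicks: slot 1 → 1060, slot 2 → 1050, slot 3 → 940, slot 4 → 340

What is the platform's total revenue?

Total revenue: $13419.20

Sorting advertisers: $7.18 (Verdant) > $4.89 (Lumen) > $3.76 (Onyx) > $3.65 (Helix) > $2.52 (Larkspur) > …
Slot 1: Verdant pays $4.89 × 1060 = $5183.40
Slot 2: Lumen pays $3.76 × 1050 = $3948.00
Slot 3: Onyx pays $3.65 × 940 = $3431.00
Slot 4: Helix pays $2.52 × 340 = $856.80
Total = $13419.20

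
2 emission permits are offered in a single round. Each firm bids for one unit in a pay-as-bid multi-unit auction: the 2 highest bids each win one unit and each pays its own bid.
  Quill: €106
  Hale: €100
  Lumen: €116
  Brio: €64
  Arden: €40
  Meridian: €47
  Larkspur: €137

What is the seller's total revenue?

Sorting: 137 (Larkspur), 116 (Lumen), 106 (Quill), 100 (Hale), …
The 2 highest are Larkspur, Lumen.
Total revenue = 137 + 116 = €253.

Total revenue: €253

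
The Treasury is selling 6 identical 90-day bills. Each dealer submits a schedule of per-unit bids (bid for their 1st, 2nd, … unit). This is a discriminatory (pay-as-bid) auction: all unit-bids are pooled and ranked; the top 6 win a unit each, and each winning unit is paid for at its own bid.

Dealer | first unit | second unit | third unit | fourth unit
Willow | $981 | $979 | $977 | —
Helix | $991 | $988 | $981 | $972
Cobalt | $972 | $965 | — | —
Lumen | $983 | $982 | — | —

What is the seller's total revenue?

Pooled unit-bids ranked (top 6): 991 (Helix-1), 988 (Helix-2), 983 (Lumen-1), 982 (Lumen-2), 981 (Willow-1), 981 (Helix-3)
Next rejected bid: $979 (not a price — pay-as-bid).
Each winning unit pays its own bid.
Revenue = 991 + 988 + 983 + 982 + 981 + 981 = $5,906.

Total revenue: $5,906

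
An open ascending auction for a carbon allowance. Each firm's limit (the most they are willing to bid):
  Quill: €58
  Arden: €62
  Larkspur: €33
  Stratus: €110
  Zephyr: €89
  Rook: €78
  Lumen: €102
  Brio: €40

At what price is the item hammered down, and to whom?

Stratus wins at €102

Ascending (English) auction: the price rises until one bidder remains; the winner pays the price at which the last rival dropped out.
Limits ranked: 110 (Stratus) > 102 (Lumen) > 89 (Zephyr) > 78 (Rook) > 62 (Arden) > 58 (Quill) > …
Once the price passes €102, only Stratus is left; the hammer falls at Lumen's limit of €102.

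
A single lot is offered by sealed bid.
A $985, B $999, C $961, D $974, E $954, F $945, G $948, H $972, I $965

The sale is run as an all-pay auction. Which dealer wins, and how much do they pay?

All-pay auction: the highest bidder wins the item, but every bidder pays their own bid.
Bids in order: 999 (B) > 985 (A) > 974 (D) > 972 (H) > 965 (I) > 961 (C) > …
B is highest and takes the item; every bidder forfeits their bid.

B pays $999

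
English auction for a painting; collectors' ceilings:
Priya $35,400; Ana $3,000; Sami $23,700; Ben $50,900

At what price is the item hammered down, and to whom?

Sorting limits: 50,900 (Ben) > 35,400 (Priya) > 23,700 (Sami) > 3,000 (Ana)
Bidding ends when Priya exits at $35,400; Ben takes it.

Ben wins at $35,400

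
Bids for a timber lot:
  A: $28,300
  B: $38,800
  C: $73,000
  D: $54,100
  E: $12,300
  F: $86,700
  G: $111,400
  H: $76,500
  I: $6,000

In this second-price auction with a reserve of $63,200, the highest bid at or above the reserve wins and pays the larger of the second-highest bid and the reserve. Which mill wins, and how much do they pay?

Bids in order: 111,400 (G) > 86,700 (F) > 76,500 (H) > 73,000 (C) > 54,100 (D) > 38,800 (B) > …
Highest eligible bid: G at $111,400.
max(second-highest $86,700, reserve $63,200) = $86,700; the reserve does not bind.

G pays $86,700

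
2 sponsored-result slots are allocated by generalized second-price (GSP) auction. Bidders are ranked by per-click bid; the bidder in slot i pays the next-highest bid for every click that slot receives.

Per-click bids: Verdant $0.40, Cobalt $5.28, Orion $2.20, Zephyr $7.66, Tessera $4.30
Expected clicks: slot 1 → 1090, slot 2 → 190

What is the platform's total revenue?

Sorting advertisers: $7.66 (Zephyr) > $5.28 (Cobalt) > $4.30 (Tessera) > …
Slot 1: Zephyr pays $5.28 × 1090 = $5755.20
Slot 2: Cobalt pays $4.30 × 190 = $817.00
Total = $6572.20

Total revenue: $6572.20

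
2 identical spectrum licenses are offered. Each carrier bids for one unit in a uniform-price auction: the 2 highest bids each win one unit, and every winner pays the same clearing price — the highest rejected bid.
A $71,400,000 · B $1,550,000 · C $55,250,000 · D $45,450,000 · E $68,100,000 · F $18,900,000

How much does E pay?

E pays $55,250,000

Ordering the bids: 71,400,000 (A), 68,100,000 (E), 55,250,000 (C), 45,450,000 (D), …
The 2 highest are A, E.
First losing bid is C's $55,250,000, which sets the uniform price.
E wins → pays $55,250,000.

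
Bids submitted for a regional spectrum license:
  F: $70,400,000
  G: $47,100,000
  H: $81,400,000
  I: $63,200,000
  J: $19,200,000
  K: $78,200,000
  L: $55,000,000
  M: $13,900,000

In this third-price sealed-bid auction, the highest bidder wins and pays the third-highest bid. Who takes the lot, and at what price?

Sorting bids: 81,400,000 (H) > 78,200,000 (K) > 70,400,000 (F) > 63,200,000 (I) > 55,000,000 (L) > 47,100,000 (G) > …
H wins; payment is bid #3 in the ranking = $70,400,000.

H pays $70,400,000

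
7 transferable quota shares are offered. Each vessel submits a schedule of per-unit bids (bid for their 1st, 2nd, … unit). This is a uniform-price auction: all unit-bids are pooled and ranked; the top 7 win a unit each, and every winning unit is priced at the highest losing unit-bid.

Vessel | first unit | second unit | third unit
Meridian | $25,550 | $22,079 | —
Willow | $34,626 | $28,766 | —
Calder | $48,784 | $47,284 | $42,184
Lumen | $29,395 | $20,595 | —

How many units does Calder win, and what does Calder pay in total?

Calder: 3 units, pays $66,237

Merging the schedules and taking the best 7: 48,784 (Calder-1), 47,284 (Calder-2), 42,184 (Calder-3), 34,626 (Willow-1), 29,395 (Lumen-1), 28,766 (Willow-2), 25,550 (Meridian-1)
The (k+1)-th unit-bid is $22,079.
Calder wins 3 unit(s) at $22,079 each.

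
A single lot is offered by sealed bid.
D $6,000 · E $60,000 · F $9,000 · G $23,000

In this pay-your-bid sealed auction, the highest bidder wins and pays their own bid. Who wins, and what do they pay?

E pays $60,000

Sorting bids: 60,000 (E) > 23,000 (G) > 9,000 (F) > 6,000 (D)
E has the highest bid and pays exactly that: $60,000.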